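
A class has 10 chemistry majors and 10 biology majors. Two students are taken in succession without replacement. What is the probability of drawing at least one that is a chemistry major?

29/38

P(no chemistry majors) = 10/20 × 9/19 = 90/380 = 9/38.
P(at least one) = 1 − 9/38 = 29/38.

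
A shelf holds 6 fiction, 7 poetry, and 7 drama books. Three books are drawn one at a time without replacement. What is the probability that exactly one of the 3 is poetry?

91/190

One ordering (poetry drawn first) has probability 7/20 × 13/19 × 12/18 = 1092/6840 = 91/570.
There are C(3,1) = 3 such orderings, each equally likely, so P = 3 × 91/570 = 91/190.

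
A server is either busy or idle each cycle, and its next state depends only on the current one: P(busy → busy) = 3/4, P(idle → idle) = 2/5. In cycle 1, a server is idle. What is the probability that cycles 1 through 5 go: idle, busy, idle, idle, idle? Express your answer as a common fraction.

3/125

Cycle 1 is given. For each transition, use the conditional probability from the current state:
P(busy | idle) = 3/5; P(idle | busy) = 1/4; P(idle | idle) = 2/5; P(idle | idle) = 2/5.
P = 3/5 × 1/4 × 2/5 × 2/5 = 12/500 = 3/125.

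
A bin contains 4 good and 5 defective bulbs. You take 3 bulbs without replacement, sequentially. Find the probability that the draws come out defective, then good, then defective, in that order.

10/63

Chain rule:
P = 5/9 × 4/8 × 4/7 = 80/504 = 10/63.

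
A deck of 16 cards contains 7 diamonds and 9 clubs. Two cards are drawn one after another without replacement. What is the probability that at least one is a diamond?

7/10

P(no diamonds) = 9/16 × 8/15 = 72/240 = 3/10.
P(at least one) = 1 − 3/10 = 7/10.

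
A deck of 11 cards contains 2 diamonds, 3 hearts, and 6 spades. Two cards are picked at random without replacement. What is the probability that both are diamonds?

P(every draw is a diamond) = 2/11 × 1/10 = 2/110 = 1/55.

1/55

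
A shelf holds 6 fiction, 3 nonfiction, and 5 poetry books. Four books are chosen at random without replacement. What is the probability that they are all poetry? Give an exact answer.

5/1001

P(all poetry) = 5/14 × 4/13 × 3/12 × 2/11 = 120/24024 = 5/1001.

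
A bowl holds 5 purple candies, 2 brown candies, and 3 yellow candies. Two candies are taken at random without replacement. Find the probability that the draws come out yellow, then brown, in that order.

1/15

Chain rule:
P = 3/10 × 2/9 = 6/90 = 1/15.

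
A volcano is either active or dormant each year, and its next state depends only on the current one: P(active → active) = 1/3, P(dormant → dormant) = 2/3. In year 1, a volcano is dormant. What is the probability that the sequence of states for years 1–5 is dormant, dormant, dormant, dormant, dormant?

16/81

Year 1 is given. For each transition, use the conditional probability from the current state:
P(dormant | dormant) = 2/3; P(dormant | dormant) = 2/3; P(dormant | dormant) = 2/3; P(dormant | dormant) = 2/3.
P = 2/3 × 2/3 × 2/3 × 2/3 = 16/81.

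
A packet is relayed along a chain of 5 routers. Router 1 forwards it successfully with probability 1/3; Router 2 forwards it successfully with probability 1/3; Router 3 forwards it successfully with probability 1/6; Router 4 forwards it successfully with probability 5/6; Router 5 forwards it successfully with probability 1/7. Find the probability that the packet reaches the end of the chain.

5/2268

The events are sequential, so multiply the conditional probabilities:
P = 1/3 × 1/3 × 1/6 × 5/6 × 1/7 = 5/2268.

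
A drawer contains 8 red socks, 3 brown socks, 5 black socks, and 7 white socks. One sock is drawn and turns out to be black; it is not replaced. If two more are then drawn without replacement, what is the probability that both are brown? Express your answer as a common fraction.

After the first draw, 3 of the remaining 22 socks are brown.
P = 3/22 × 2/21 = 6/462 = 1/77.

1/77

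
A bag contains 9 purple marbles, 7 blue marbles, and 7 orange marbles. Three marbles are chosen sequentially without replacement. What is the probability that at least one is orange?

173/253

P(no orange) = 16/23 × 15/22 × 14/21 = 3360/10626 = 80/253.
P(at least one) = 1 − 80/253 = 173/253.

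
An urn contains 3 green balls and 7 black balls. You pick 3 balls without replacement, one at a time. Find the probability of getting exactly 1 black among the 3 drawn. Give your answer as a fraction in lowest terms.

One ordering (black drawn first) has probability 7/10 × 3/9 × 2/8 = 42/720 = 7/120.
There are C(3,1) = 3 such orderings, each equally likely, so P = 3 × 7/120 = 7/40.

7/40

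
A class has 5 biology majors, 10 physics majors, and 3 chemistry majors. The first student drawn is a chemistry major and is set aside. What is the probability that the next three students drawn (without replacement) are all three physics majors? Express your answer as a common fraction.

With the first student removed, 10 physics majors remain out of 17.
P = 10/17 × 9/16 × 8/15 = 720/4080 = 3/17.

3/17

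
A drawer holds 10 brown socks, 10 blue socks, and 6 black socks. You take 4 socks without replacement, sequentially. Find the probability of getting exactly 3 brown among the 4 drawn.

192/1495

One ordering (brown drawn first) has probability 10/26 × 9/25 × 8/24 × 16/23 = 11520/358800 = 48/1495.
There are C(4,3) = 4 such orderings, each equally likely, so P = 4 × 48/1495 = 192/1495.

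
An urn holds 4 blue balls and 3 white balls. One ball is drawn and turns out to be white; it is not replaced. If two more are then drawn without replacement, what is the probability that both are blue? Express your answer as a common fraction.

With the first ball removed, 4 blue remain out of 6.
P = 4/6 × 3/5 = 12/30 = 2/5.

2/5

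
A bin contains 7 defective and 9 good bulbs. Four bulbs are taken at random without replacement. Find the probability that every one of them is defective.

1/52

P = 7/16 × 6/15 × 5/14 × 4/13 = 840/43680 = 1/52.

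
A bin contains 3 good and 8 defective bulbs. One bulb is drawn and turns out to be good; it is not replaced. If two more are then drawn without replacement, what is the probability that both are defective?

28/45

With the first bulb removed, 8 defective remain out of 10.
P = 8/10 × 7/9 = 56/90 = 28/45.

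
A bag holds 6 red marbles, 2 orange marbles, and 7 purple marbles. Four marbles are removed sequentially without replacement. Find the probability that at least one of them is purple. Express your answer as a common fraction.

P(no purple) = 8/15 × 7/14 × 6/13 × 5/12 = 1680/32760 = 2/39.
P(at least one) = 1 − 2/39 = 37/39.

37/39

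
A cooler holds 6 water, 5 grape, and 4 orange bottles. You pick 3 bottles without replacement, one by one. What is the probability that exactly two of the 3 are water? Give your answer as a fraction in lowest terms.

27/91

One ordering (water drawn first) has probability 6/15 × 5/14 × 9/13 = 270/2730 = 9/91.
There are C(3,2) = 3 such orderings, each equally likely, so P = 3 × 9/91 = 27/91.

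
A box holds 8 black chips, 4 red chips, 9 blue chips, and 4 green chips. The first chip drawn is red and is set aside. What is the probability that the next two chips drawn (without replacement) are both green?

1/46

With the first chip removed, 4 green remain out of 24.
P = 4/24 × 3/23 = 12/552 = 1/46.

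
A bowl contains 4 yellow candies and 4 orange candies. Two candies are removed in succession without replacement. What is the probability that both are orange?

3/14

P = 4/8 × 3/7 = 12/56 = 3/14.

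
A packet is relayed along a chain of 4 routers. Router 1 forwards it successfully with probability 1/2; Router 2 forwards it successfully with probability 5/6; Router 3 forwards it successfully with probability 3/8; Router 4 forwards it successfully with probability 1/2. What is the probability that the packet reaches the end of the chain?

5/64

Each stage is reached only if all earlier stages succeed, so
P = 1/2 × 5/6 × 3/8 × 1/2 = 15/192 = 5/64.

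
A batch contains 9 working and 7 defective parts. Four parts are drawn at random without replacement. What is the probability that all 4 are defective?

1/52

P(all defective) = 7/16 × 6/15 × 5/14 × 4/13 = 840/43680 = 1/52.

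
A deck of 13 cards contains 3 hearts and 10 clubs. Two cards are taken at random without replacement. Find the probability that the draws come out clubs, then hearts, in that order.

5/26

Each draw changes the counts, so multiply the conditional probabilities along the sequence:
P = 10/13 × 3/12 = 30/156 = 5/26.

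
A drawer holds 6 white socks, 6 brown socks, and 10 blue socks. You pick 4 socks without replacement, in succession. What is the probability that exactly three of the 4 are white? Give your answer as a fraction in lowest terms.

64/1463

One ordering (white drawn first) has probability 6/22 × 5/21 × 4/20 × 16/19 = 1920/175560 = 16/1463.
There are C(4,3) = 4 such orderings, each equally likely, so P = 4 × 16/1463 = 64/1463.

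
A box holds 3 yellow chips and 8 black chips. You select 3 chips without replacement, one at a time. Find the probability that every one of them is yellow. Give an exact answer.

1/165

P(every draw is yellow) = 3/11 × 2/10 × 1/9 = 6/990 = 1/165.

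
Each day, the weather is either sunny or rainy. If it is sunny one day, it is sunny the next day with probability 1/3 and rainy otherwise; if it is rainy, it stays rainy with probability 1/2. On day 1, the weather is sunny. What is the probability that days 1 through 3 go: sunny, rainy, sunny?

Day 1 is given. For each transition, use the conditional probability from the current state:
P(rainy | sunny) = 2/3; P(sunny | rainy) = 1/2.
P = 2/3 × 1/2 = 2/6 = 1/3.

1/3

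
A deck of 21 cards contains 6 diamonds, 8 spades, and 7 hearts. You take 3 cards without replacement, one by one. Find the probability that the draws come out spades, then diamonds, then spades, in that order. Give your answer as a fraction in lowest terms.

Multiply the probability of each draw given the previous ones:
P = 8/21 × 6/20 × 7/19 = 336/7980 = 4/95.

4/95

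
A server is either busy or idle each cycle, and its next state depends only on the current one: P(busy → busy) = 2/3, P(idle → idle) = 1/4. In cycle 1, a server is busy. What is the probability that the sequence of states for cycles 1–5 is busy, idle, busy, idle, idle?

Cycle 1 is given. For each transition, use the conditional probability from the current state:
P(idle | busy) = 1/3; P(busy | idle) = 3/4; P(idle | busy) = 1/3; P(idle | idle) = 1/4.
P = 1/3 × 3/4 × 1/3 × 1/4 = 3/144 = 1/48.

1/48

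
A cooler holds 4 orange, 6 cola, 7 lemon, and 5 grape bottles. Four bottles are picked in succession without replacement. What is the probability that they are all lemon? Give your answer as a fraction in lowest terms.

1/209

P = 7/22 × 6/21 × 5/20 × 4/19 = 840/175560 = 1/209.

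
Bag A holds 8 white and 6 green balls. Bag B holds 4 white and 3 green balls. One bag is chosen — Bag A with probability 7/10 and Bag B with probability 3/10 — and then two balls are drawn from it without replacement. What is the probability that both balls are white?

From Bag A: P(both white) = (8/14)(7/13) = 4/13.
From Bag B: P(both white) = (4/7)(3/6) = 2/7.
Total probability = (7/10)(4/13) + (3/10)(2/7) = 137/455.

137/455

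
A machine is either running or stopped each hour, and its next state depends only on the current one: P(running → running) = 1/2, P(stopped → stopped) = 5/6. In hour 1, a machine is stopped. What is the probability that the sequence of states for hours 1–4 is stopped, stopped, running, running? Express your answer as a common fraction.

Hour 1 is given. For each transition, use the conditional probability from the current state:
P(stopped | stopped) = 5/6; P(running | stopped) = 1/6; P(running | running) = 1/2.
P = 5/6 × 1/6 × 1/2 = 5/72.

5/72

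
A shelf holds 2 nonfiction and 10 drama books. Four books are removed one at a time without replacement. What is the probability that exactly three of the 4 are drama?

16/33

One ordering (drama drawn first) has probability 10/12 × 9/11 × 8/10 × 2/9 = 1440/11880 = 4/33.
There are C(4,3) = 4 such orderings, each equally likely, so P = 4 × 4/33 = 16/33.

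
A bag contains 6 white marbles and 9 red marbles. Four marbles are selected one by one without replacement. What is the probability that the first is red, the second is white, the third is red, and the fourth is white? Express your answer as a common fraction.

Multiply the probability of each draw given the previous ones:
P = 9/15 × 6/14 × 8/13 × 5/12 = 2160/32760 = 6/91.

6/91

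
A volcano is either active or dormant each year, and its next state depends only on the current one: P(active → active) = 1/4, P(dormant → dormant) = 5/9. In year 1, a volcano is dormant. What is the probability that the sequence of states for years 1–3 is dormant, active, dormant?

1/3

Year 1 is given. For each transition, use the conditional probability from the current state:
P(active | dormant) = 4/9; P(dormant | active) = 3/4.
P = 4/9 × 3/4 = 12/36 = 1/3.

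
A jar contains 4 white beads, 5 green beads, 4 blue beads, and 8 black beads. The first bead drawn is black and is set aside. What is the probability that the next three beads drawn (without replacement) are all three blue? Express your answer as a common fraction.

1/285

After the first draw, 4 of the remaining 20 beads are blue.
P = 4/20 × 3/19 × 2/18 = 24/6840 = 1/285.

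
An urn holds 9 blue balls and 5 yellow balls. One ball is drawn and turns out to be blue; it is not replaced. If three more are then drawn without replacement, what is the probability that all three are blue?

28/143

With the first ball removed, 8 blue remain out of 13.
P = 8/13 × 7/12 × 6/11 = 336/1716 = 28/143.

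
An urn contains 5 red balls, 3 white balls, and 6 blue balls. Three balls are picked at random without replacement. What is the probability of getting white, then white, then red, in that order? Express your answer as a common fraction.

Multiply the probability of each draw given the previous ones:
P = 3/14 × 2/13 × 5/12 = 30/2184 = 5/364.

5/364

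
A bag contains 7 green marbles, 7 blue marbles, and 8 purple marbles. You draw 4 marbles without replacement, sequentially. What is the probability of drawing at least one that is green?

P(no green) = 15/22 × 14/21 × 13/20 × 12/19 = 32760/175560 = 39/209.
P(at least one) = 1 − 39/209 = 170/209.

170/209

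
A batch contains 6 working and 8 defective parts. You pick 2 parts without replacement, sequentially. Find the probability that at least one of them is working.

P(no working) = 8/14 × 7/13 = 56/182 = 4/13.
P(at least one) = 1 − 4/13 = 9/13.

9/13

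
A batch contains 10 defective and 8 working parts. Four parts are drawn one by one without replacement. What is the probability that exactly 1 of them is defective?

One ordering (defective drawn first) has probability 10/18 × 8/17 × 7/16 × 6/15 = 3360/73440 = 7/153.
There are C(4,1) = 4 such orderings, each equally likely, so P = 4 × 7/153 = 28/153.

28/153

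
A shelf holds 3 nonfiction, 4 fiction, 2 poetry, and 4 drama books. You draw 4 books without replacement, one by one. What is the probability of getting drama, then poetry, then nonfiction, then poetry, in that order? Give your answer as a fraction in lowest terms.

1/715

Chain rule:
P = 4/13 × 2/12 × 3/11 × 1/10 = 24/17160 = 1/715.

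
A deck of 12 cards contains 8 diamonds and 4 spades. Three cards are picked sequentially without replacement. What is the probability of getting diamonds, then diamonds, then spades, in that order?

28/165

Multiply the probability of each draw given the previous ones:
P = 8/12 × 7/11 × 4/10 = 224/1320 = 28/165.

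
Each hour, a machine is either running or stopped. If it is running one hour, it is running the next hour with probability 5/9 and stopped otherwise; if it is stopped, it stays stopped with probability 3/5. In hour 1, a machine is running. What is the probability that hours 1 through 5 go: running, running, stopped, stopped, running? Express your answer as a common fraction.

8/135

Hour 1 is given. For each transition, use the conditional probability from the current state:
P(running | running) = 5/9; P(stopped | running) = 4/9; P(stopped | stopped) = 3/5; P(running | stopped) = 2/5.
P = 5/9 × 4/9 × 3/5 × 2/5 = 120/2025 = 8/135.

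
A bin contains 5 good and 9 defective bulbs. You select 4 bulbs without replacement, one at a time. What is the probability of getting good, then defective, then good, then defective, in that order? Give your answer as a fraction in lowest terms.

Chain rule:
P = 5/14 × 9/13 × 4/12 × 8/11 = 1440/24024 = 60/1001.

60/1001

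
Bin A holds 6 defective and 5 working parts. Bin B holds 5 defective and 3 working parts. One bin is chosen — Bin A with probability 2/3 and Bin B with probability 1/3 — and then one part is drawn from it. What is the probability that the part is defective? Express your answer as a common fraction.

From Bin A: P(defective) = 6/11.
From Bin B: P(defective) = 5/8.
Total probability = (2/3)(6/11) + (1/3)(5/8) = 151/264.

151/264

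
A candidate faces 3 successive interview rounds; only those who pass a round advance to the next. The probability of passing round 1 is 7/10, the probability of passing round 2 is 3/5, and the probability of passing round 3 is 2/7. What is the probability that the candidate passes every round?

Each stage is reached only if all earlier stages succeed, so
P = 7/10 × 3/5 × 2/7 = 42/350 = 3/25.

3/25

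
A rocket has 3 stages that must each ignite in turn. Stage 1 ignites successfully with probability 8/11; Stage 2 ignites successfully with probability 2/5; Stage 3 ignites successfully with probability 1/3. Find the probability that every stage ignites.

The events are sequential, so multiply the conditional probabilities:
P = 8/11 × 2/5 × 1/3 = 16/165.

16/165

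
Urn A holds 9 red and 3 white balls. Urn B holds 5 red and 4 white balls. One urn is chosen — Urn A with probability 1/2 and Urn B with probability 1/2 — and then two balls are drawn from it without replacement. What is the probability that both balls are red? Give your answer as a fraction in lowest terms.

163/396

From Urn A: P(both red) = (9/12)(8/11) = 6/11.
From Urn B: P(both red) = (5/9)(4/8) = 5/18.
Total probability = (1/2)(6/11) + (1/2)(5/18) = 163/396.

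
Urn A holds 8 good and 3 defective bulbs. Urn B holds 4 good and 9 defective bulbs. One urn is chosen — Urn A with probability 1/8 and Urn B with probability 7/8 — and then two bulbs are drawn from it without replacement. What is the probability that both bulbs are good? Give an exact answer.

749/5720

From Urn A: P(both good) = (8/11)(7/10) = 28/55.
From Urn B: P(both good) = (4/13)(3/12) = 1/13.
Total probability = (1/8)(28/55) + (7/8)(1/13) = 749/5720.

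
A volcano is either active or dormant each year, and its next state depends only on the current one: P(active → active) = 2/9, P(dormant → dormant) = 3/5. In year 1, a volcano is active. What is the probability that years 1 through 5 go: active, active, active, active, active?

Year 1 is given. For each transition, use the conditional probability from the current state:
P(active | active) = 2/9; P(active | active) = 2/9; P(active | active) = 2/9; P(active | active) = 2/9.
P = 2/9 × 2/9 × 2/9 × 2/9 = 16/6561.

16/6561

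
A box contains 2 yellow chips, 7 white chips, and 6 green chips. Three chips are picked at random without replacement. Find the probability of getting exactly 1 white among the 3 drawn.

One ordering (white drawn first) has probability 7/15 × 8/14 × 7/13 = 392/2730 = 28/195.
There are C(3,1) = 3 such orderings, each equally likely, so P = 3 × 28/195 = 28/65.

28/65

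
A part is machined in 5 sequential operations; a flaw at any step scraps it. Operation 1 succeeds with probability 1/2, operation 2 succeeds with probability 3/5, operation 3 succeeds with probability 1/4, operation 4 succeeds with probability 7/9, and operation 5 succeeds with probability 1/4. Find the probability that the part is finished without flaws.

The events are sequential, so multiply the conditional probabilities:
P = 1/2 × 3/5 × 1/4 × 7/9 × 1/4 = 21/1440 = 7/480.

7/480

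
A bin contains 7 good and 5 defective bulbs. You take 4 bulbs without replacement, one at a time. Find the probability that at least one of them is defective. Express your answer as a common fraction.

P(no defective) = 7/12 × 6/11 × 5/10 × 4/9 = 840/11880 = 7/99.
P(at least one) = 1 − 7/99 = 92/99.

92/99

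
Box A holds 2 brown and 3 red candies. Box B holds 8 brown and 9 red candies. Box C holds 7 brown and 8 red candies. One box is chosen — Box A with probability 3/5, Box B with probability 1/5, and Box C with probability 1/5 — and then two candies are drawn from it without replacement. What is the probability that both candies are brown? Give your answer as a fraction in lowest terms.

12/85

From Box A: P(both brown) = (2/5)(1/4) = 1/10.
From Box B: P(both brown) = (8/17)(7/16) = 7/34.
From Box C: P(both brown) = (7/15)(6/14) = 1/5.
Total probability = (3/5)(1/10) + (1/5)(7/34) + (1/5)(1/5) = 12/85.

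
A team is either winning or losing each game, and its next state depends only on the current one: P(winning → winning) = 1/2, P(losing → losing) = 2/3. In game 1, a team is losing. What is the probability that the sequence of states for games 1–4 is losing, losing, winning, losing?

1/9

Game 1 is given. For each transition, use the conditional probability from the current state:
P(losing | losing) = 2/3; P(winning | losing) = 1/3; P(losing | winning) = 1/2.
P = 2/3 × 1/3 × 1/2 = 2/18 = 1/9.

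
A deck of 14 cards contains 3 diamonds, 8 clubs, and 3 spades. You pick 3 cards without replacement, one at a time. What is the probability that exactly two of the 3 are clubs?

6/13

One ordering (clubs drawn first) has probability 8/14 × 7/13 × 6/12 = 336/2184 = 2/13.
There are C(3,2) = 3 such orderings, each equally likely, so P = 3 × 2/13 = 6/13.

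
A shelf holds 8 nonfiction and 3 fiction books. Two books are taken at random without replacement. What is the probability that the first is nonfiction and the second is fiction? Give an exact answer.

12/55

Each draw changes the counts, so multiply the conditional probabilities along the sequence:
P = 8/11 × 3/10 = 24/110 = 12/55.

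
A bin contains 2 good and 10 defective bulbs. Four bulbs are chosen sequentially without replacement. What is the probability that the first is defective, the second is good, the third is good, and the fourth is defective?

1/66

Multiply the probability of each draw given the previous ones:
P = 10/12 × 2/11 × 1/10 × 9/9 = 180/11880 = 1/66.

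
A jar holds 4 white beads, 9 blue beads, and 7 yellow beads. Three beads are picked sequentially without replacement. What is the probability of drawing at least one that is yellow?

427/570

P(no yellow) = 13/20 × 12/19 × 11/18 = 1716/6840 = 143/570.
P(at least one) = 1 − 143/570 = 427/570.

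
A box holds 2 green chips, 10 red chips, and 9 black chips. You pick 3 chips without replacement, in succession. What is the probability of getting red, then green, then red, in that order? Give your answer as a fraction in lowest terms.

Each draw changes the counts, so multiply the conditional probabilities along the sequence:
P = 10/21 × 2/20 × 9/19 = 180/7980 = 3/133.

3/133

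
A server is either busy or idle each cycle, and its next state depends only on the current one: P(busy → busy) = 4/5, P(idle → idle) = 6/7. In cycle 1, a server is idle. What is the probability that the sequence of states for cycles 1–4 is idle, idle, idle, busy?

Cycle 1 is given. For each transition, use the conditional probability from the current state:
P(idle | idle) = 6/7; P(idle | idle) = 6/7; P(busy | idle) = 1/7.
P = 6/7 × 6/7 × 1/7 = 36/343.

36/343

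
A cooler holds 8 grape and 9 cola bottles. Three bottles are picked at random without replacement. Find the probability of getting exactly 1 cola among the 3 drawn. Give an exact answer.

One ordering (cola drawn first) has probability 9/17 × 8/16 × 7/15 = 504/4080 = 21/170.
There are C(3,1) = 3 such orderings, each equally likely, so P = 3 × 21/170 = 63/170.

63/170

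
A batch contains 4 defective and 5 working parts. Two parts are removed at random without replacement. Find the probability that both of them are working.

5/18

P = 5/9 × 4/8 = 20/72 = 5/18.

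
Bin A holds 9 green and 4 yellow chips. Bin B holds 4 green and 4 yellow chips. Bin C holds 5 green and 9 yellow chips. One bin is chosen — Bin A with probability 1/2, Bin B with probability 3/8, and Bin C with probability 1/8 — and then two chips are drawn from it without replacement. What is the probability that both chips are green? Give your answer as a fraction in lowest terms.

473/1456

From Bin A: P(both green) = (9/13)(8/12) = 6/13.
From Bin B: P(both green) = (4/8)(3/7) = 3/14.
From Bin C: P(both green) = (5/14)(4/13) = 10/91.
Total probability = (1/2)(6/13) + (3/8)(3/14) + (1/8)(10/91) = 473/1456.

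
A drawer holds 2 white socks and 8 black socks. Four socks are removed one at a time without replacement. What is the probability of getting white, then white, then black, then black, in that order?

Chain rule:
P = 2/10 × 1/9 × 8/8 × 7/7 = 112/5040 = 1/45.

1/45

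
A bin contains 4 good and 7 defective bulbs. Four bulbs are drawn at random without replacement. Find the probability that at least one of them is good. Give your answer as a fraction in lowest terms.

59/66

P(no good) = 7/11 × 6/10 × 5/9 × 4/8 = 840/7920 = 7/66.
P(at least one) = 1 − 7/66 = 59/66.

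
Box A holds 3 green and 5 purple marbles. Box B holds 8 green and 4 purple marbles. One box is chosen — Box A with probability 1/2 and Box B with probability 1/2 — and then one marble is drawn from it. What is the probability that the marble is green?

From Box A: P(green) = 3/8.
From Box B: P(green) = 8/12.
Total probability = (1/2)(3/8) + (1/2)(8/12) = 25/48.

25/48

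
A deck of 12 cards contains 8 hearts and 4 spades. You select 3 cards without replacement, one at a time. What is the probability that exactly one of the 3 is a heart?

One ordering (a heart drawn first) has probability 8/12 × 4/11 × 3/10 = 96/1320 = 4/55.
There are C(3,1) = 3 such orderings, each equally likely, so P = 3 × 4/55 = 12/55.

12/55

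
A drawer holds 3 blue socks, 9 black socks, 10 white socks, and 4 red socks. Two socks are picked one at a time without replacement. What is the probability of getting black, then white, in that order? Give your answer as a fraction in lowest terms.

Chain rule:
P = 9/26 × 10/25 = 90/650 = 9/65.

9/65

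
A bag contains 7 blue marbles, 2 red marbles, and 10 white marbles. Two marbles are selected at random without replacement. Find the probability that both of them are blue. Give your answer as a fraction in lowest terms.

P(every draw is blue) = 7/19 × 6/18 = 42/342 = 7/57.

7/57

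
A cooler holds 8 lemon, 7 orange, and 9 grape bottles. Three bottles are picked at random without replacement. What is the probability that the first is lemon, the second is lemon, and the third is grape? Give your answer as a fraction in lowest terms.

Multiply the probability of each draw given the previous ones:
P = 8/24 × 7/23 × 9/22 = 504/12144 = 21/506.

21/506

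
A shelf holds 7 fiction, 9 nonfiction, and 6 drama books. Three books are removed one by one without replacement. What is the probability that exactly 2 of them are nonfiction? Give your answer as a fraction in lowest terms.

One ordering (nonfiction drawn first) has probability 9/22 × 8/21 × 13/20 = 936/9240 = 39/385.
There are C(3,2) = 3 such orderings, each equally likely, so P = 3 × 39/385 = 117/385.

117/385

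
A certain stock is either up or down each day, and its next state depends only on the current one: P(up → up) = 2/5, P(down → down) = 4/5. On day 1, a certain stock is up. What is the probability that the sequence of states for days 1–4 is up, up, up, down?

Day 1 is given. For each transition, use the conditional probability from the current state:
P(up | up) = 2/5; P(up | up) = 2/5; P(down | up) = 3/5.
P = 2/5 × 2/5 × 3/5 = 12/125.

12/125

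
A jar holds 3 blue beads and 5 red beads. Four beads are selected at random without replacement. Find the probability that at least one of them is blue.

P(no blue) = 5/8 × 4/7 × 3/6 × 2/5 = 120/1680 = 1/14.
P(at least one) = 1 − 1/14 = 13/14.

13/14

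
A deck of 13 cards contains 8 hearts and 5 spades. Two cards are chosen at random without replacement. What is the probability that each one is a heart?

P(every draw is a heart) = 8/13 × 7/12 = 56/156 = 14/39.

14/39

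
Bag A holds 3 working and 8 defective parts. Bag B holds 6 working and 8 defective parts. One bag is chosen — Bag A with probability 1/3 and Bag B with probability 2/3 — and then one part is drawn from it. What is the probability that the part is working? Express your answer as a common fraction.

From Bag A: P(working) = 3/11.
From Bag B: P(working) = 6/14.
Total probability = (1/3)(3/11) + (2/3)(6/14) = 29/77.

29/77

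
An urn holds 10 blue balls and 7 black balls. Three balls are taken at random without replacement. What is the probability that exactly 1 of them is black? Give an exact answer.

One ordering (black drawn first) has probability 7/17 × 10/16 × 9/15 = 630/4080 = 21/136.
There are C(3,1) = 3 such orderings, each equally likely, so P = 3 × 21/136 = 63/136.

63/136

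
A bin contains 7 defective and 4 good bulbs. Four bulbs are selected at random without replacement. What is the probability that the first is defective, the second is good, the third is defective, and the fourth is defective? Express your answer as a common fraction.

7/66

Chain rule:
P = 7/11 × 4/10 × 6/9 × 5/8 = 840/7920 = 7/66.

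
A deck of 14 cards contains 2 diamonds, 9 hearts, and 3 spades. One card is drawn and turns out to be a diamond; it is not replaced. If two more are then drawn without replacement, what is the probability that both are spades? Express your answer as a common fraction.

After the first draw, 3 of the remaining 13 cards are spades.
P = 3/13 × 2/12 = 6/156 = 1/26.

1/26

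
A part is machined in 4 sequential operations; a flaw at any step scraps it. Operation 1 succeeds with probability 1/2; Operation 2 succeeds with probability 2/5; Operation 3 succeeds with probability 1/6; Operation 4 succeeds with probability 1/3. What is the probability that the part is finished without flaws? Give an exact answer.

1/90

The events are sequential, so multiply the conditional probabilities:
P = 1/2 × 2/5 × 1/6 × 1/3 = 2/180 = 1/90.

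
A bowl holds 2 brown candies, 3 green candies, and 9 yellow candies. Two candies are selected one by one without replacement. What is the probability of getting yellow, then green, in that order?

27/182

Multiply the probability of each draw given the previous ones:
P = 9/14 × 3/13 = 27/182.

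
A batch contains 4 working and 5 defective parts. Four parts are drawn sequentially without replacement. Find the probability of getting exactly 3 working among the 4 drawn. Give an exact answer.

One ordering (working drawn first) has probability 4/9 × 3/8 × 2/7 × 5/6 = 120/3024 = 5/126.
There are C(4,3) = 4 such orderings, each equally likely, so P = 4 × 5/126 = 10/63.

10/63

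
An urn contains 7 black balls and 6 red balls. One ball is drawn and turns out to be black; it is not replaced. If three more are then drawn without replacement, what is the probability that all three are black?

After the first draw, 6 of the remaining 12 balls are black.
P = 6/12 × 5/11 × 4/10 = 120/1320 = 1/11.

1/11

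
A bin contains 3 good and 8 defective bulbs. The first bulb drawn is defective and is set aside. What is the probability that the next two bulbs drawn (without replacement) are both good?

With the first bulb removed, 3 good remain out of 10.
P = 3/10 × 2/9 = 6/90 = 1/15.

1/15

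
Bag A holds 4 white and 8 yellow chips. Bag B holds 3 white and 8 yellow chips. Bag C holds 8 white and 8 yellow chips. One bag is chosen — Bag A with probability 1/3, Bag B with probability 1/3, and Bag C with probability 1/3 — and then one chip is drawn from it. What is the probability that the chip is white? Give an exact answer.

73/198

From Bag A: P(white) = 4/12.
From Bag B: P(white) = 3/11.
From Bag C: P(white) = 8/16.
Total probability = (1/3)(4/12) + (1/3)(3/11) + (1/3)(8/16) = 73/198.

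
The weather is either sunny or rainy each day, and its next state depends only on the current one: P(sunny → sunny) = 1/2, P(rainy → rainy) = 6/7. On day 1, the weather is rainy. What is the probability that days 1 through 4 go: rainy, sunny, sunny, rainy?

Day 1 is given. For each transition, use the conditional probability from the current state:
P(sunny | rainy) = 1/7; P(sunny | sunny) = 1/2; P(rainy | sunny) = 1/2.
P = 1/7 × 1/2 × 1/2 = 1/28.

1/28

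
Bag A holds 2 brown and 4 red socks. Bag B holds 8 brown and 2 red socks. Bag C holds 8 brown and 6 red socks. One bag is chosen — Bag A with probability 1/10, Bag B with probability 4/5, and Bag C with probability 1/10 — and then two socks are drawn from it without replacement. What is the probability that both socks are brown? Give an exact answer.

From Bag A: P(both brown) = (2/6)(1/5) = 1/15.
From Bag B: P(both brown) = (8/10)(7/9) = 28/45.
From Bag C: P(both brown) = (8/14)(7/13) = 4/13.
Total probability = (1/10)(1/15) + (4/5)(28/45) + (1/10)(4/13) = 3131/5850.

3131/5850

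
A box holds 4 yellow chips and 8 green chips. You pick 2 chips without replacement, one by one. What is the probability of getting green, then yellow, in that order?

8/33

Chain rule:
P = 8/12 × 4/11 = 32/132 = 8/33.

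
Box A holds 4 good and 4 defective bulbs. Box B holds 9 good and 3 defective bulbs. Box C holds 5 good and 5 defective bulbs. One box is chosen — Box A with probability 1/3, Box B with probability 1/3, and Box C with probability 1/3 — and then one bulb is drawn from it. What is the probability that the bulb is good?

7/12

From Box A: P(good) = 4/8.
From Box B: P(good) = 9/12.
From Box C: P(good) = 5/10.
Total probability = (1/3)(4/8) + (1/3)(9/12) + (1/3)(5/10) = 7/12.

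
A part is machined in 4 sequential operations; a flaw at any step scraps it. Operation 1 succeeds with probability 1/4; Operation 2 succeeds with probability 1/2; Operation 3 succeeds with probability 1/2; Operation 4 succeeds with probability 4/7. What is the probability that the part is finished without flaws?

1/28

The events are sequential, so multiply the conditional probabilities:
P = 1/4 × 1/2 × 1/2 × 4/7 = 4/112 = 1/28.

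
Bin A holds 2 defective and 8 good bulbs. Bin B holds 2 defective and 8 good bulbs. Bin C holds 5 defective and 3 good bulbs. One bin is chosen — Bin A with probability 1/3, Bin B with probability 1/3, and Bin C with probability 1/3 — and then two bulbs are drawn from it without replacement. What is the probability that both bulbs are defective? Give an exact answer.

From Bin A: P(both defective) = (2/10)(1/9) = 1/45.
From Bin B: P(both defective) = (2/10)(1/9) = 1/45.
From Bin C: P(both defective) = (5/8)(4/7) = 5/14.
Total probability = (1/3)(1/45) + (1/3)(1/45) + (1/3)(5/14) = 253/1890.

253/1890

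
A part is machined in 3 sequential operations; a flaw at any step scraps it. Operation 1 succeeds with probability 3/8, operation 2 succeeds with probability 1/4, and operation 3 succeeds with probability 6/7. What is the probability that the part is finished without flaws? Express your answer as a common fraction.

Multiplying along the chain,
P = 3/8 × 1/4 × 6/7 = 18/224 = 9/112.

9/112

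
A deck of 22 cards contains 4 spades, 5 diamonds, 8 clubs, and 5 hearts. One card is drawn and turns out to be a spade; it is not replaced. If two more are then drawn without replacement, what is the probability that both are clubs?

2/15

After the first draw, 8 of the remaining 21 cards are clubs.
P = 8/21 × 7/20 = 56/420 = 2/15.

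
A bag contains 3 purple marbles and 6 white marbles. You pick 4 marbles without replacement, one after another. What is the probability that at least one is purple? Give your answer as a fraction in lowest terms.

37/42

P(no purple) = 6/9 × 5/8 × 4/7 × 3/6 = 360/3024 = 5/42.
P(at least one) = 1 − 5/42 = 37/42.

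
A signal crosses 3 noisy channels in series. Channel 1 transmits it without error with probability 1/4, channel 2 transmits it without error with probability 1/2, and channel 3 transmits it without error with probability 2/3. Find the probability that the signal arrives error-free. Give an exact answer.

1/12

Each stage is reached only if all earlier stages succeed, so
P = 1/4 × 1/2 × 2/3 = 2/24 = 1/12.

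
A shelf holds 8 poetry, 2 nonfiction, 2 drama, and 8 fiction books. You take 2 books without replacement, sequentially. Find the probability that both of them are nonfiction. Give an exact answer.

1/190

P(all nonfiction) = 2/20 × 1/19 = 2/380 = 1/190.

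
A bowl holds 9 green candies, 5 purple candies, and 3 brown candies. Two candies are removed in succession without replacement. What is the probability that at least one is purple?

35/68

P(no purple) = 12/17 × 11/16 = 132/272 = 33/68.
P(at least one) = 1 − 33/68 = 35/68.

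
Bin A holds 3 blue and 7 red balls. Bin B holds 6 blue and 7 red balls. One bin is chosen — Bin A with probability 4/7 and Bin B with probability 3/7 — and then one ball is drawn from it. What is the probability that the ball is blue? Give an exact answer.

From Bin A: P(blue) = 3/10.
From Bin B: P(blue) = 6/13.
Total probability = (4/7)(3/10) + (3/7)(6/13) = 24/65.

24/65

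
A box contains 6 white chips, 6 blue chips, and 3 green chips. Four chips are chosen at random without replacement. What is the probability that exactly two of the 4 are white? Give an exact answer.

36/91

One ordering (white drawn first) has probability 6/15 × 5/14 × 9/13 × 8/12 = 2160/32760 = 6/91.
There are C(4,2) = 6 such orderings, each equally likely, so P = 6 × 6/91 = 36/91.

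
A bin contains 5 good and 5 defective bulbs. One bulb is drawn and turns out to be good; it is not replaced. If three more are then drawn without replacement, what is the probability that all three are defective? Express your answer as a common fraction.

With the first bulb removed, 5 defective remain out of 9.
P = 5/9 × 4/8 × 3/7 = 60/504 = 5/42.

5/42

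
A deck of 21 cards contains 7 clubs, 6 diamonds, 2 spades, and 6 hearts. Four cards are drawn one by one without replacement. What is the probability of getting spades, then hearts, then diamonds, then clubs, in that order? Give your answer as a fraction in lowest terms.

Chain rule:
P = 2/21 × 6/20 × 6/19 × 7/18 = 504/143640 = 1/285.

1/285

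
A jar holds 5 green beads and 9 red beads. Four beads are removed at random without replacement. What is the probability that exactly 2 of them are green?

360/1001

One ordering (green drawn first) has probability 5/14 × 4/13 × 9/12 × 8/11 = 1440/24024 = 60/1001.
There are C(4,2) = 6 such orderings, each equally likely, so P = 6 × 60/1001 = 360/1001.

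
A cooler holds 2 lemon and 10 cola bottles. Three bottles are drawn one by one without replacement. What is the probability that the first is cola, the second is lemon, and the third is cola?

Each draw changes the counts, so multiply the conditional probabilities along the sequence:
P = 10/12 × 2/11 × 9/10 = 180/1320 = 3/22.

3/22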